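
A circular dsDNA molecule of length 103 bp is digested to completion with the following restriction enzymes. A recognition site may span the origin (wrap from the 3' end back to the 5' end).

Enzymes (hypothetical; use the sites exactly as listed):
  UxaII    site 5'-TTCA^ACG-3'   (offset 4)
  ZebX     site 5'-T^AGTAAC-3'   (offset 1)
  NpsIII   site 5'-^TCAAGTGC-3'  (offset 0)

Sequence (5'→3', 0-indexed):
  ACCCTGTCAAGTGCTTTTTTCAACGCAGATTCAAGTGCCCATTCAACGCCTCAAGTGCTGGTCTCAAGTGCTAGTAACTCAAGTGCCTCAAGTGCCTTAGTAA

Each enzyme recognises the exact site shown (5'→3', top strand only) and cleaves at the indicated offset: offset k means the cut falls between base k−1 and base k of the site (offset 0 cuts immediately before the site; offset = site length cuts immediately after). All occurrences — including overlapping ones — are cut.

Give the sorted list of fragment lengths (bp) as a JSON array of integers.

Site scan:
  UxaII (TTCAACG, off=4): starts [18, 41] → cuts [22, 45]
  ZebX (TAGTAAC, off=1): starts [71] → cuts [72]
  NpsIII (TCAAGTGC, off=0): starts [6, 30, 50, 63, 78, 87] → cuts [6, 30, 50, 63, 78, 87]

All cut coordinates (distinct, sorted): [6, 22, 30, 45, 50, 63, 72, 78, 87]

Fragment lengths:
  6→22: 16 bp
  22→30: 8 bp
  30→45: 15 bp
  45→50: 5 bp
  50→63: 13 bp
  63→72: 9 bp
  72→78: 6 bp
  78→87: 9 bp
  87→6 (wrap): 103-87+6 = 22 bp

[5,6,8,9,9,13,15,16,22]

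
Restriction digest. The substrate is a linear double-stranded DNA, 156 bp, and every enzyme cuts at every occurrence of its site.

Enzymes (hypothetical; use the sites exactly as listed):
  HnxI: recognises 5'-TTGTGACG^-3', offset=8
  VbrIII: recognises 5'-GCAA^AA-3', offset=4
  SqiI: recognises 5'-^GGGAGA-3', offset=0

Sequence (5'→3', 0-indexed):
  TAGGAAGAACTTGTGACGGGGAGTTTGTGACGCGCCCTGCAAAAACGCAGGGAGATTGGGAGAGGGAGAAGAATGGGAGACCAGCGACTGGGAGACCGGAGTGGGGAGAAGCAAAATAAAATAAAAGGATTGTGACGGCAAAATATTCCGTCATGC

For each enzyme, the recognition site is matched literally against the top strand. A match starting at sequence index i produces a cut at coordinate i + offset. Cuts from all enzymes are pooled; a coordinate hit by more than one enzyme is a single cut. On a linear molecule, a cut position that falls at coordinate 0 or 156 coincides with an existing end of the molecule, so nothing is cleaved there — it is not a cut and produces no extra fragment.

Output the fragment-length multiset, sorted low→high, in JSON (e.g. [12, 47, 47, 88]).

[4,6,7,8,10,11,11,14,14,15,15,18,23]

Scan for sites:
  HnxI TTGTGACG/8: at [10, 24, 129] ⇒ [18, 32, 137]
  VbrIII GCAAAA/4: at [38, 110, 137] ⇒ [42, 114, 141]
  SqiI GGGAGA/0: at [49, 57, 63, 74, 89, 103] ⇒ [49, 57, 63, 74, 89, 103]

All cut coordinates (distinct, sorted): [18, 32, 42, 49, 57, 63, 74, 89, 103, 114, 137, 141]

Fragment lengths:
  [0,18): 18 bp
  [18,32): 14 bp
  [32,42): 10 bp
  [42,49): 7 bp
  [49,57): 8 bp
  [57,63): 6 bp
  [63,74): 11 bp
  [74,89): 15 bp
  [89,103): 14 bp
  [103,114): 11 bp
  [114,137): 23 bp
  [137,141): 4 bp
  [141,156): 15 bp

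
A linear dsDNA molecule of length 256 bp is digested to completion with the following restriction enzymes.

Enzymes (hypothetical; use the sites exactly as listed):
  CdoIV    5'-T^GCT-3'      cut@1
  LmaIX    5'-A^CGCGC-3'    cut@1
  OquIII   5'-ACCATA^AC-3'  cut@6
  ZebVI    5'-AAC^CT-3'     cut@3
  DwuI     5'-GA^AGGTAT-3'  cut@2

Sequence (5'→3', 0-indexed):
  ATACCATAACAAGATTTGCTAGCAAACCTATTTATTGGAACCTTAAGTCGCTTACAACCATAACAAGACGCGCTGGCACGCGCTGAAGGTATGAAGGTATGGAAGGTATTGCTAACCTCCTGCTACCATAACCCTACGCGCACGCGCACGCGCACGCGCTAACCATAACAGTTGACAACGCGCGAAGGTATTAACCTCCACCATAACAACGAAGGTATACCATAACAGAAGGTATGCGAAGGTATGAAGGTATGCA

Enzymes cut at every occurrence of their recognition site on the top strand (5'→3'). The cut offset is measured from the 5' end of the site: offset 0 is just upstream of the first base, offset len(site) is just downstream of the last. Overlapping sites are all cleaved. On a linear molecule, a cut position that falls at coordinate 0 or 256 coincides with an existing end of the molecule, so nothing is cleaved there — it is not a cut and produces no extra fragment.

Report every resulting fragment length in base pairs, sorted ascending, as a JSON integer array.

Site scan:
  CdoIV (TGCT, off=1): starts [16, 109, 120] → cuts [17, 110, 121]
  LmaIX (ACGCGC, off=1): starts [67, 77, 135, 141, 147, 153, 177] → cuts [68, 78, 136, 142, 148, 154, 178]
  OquIII (ACCATAAC, off=6): starts [2, 56, 124, 161, 199, 218] → cuts [8, 62, 130, 167, 205, 224]
  ZebVI (AACCT, off=3): starts [24, 38, 113, 192] → cuts [27, 41, 116, 195]
  DwuI (GAAGGTAT, off=2): starts [84, 92, 101, 183, 210, 227, 237, 245] → cuts [86, 94, 103, 185, 212, 229, 239, 247]

Pooled cuts: [8, 17, 27, 41, 62, 68, 78, 86, 94, 103, 110, 116, 121, 130, 136, 142, 148, 154, 167, 178, 185, 195, 205, 212, 224, 229, 239, 247]

Fragment lengths:
  [0,8): 8 bp
  [8,17): 9 bp
  [17,27): 10 bp
  [27,41): 14 bp
  [41,62): 21 bp
  [62,68): 6 bp
  [68,78): 10 bp
  [78,86): 8 bp
  [86,94): 8 bp
  [94,103): 9 bp
  [103,110): 7 bp
  [110,116): 6 bp
  [116,121): 5 bp
  [121,130): 9 bp
  [130,136): 6 bp
  [136,142): 6 bp
  [142,148): 6 bp
  [148,154): 6 bp
  [154,167): 13 bp
  [167,178): 11 bp
  [178,185): 7 bp
  [185,195): 10 bp
  [195,205): 10 bp
  [205,212): 7 bp
  [212,224): 12 bp
  [224,229): 5 bp
  [229,239): 10 bp
  [239,247): 8 bp
  [247,256): 9 bp

[5,5,6,6,6,6,6,6,7,7,7,8,8,8,8,9,9,9,9,10,10,10,10,10,11,12,13,14,21]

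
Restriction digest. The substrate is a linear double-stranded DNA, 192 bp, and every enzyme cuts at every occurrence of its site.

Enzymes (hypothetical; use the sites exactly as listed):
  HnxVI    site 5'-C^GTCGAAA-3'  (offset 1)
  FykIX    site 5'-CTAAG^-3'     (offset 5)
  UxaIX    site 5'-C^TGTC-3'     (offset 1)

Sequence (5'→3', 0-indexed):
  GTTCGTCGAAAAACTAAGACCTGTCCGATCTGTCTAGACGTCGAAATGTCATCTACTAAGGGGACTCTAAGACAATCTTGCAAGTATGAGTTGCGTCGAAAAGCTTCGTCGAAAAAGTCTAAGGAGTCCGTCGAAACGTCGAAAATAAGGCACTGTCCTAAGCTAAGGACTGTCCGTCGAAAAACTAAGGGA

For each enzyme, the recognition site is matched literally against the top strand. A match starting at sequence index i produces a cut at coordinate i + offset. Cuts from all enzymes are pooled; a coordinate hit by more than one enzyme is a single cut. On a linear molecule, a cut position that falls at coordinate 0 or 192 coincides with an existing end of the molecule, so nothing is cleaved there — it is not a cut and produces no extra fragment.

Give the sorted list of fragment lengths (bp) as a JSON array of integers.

[3,3,3,4,5,5,6,8,9,9,9,11,13,14,14,16,16,21,23]

Scan for sites:
  HnxVI (CGTCGAAA, off=1): starts [3, 38, 93, 106, 128, 136, 174] → cuts [4, 39, 94, 107, 129, 137, 175]
  FykIX (CTAAG, off=5): starts [13, 55, 66, 118, 157, 162, 184] → cuts [18, 60, 71, 123, 162, 167, 189]
  UxaIX (CTGTC, off=1): starts [20, 29, 152, 169] → cuts [21, 30, 153, 170]

All cut coordinates (distinct, sorted): [4, 18, 21, 30, 39, 60, 71, 94, 107, 123, 129, 137, 153, 162, 167, 170, 175, 189]

Fragment lengths:
  [0,4): 4 bp
  [4,18): 14 bp
  [18,21): 3 bp
  [21,30): 9 bp
  [30,39): 9 bp
  [39,60): 21 bp
  [60,71): 11 bp
  [71,94): 23 bp
  [94,107): 13 bp
  [107,123): 16 bp
  [123,129): 6 bp
  [129,137): 8 bp
  [137,153): 16 bp
  [153,162): 9 bp
  [162,167): 5 bp
  [167,170): 3 bp
  [170,175): 5 bp
  [175,189): 14 bp
  [189,192): 3 bp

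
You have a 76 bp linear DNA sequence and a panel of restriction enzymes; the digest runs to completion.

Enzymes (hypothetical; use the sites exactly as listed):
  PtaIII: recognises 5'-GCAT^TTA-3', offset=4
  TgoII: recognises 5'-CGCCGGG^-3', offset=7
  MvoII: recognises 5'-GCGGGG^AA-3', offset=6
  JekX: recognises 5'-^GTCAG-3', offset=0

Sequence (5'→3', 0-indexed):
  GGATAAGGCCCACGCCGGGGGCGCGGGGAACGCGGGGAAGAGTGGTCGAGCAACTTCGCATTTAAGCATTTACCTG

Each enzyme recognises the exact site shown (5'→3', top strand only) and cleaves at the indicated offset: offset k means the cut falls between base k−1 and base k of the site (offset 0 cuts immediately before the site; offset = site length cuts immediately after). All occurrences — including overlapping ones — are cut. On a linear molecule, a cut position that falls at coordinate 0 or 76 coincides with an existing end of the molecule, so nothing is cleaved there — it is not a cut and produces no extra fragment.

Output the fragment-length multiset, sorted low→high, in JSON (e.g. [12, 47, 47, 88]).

Per-enzyme occurrences:
  PtaIII GCATTTA/4: at [57, 65] ⇒ [61, 69]
  TgoII CGCCGGG/7: at [12] ⇒ [19]
  MvoII GCGGGGAA/6: at [22, 31] ⇒ [28, 37]
  JekX (GTCAG, off=0): no sites

Pooled cuts: [19, 28, 37, 61, 69]

Fragments:
  [0,19): 19 bp
  [19,28): 9 bp
  [28,37): 9 bp
  [37,61): 24 bp
  [61,69): 8 bp
  [69,76): 7 bp

[7,8,9,9,19,24]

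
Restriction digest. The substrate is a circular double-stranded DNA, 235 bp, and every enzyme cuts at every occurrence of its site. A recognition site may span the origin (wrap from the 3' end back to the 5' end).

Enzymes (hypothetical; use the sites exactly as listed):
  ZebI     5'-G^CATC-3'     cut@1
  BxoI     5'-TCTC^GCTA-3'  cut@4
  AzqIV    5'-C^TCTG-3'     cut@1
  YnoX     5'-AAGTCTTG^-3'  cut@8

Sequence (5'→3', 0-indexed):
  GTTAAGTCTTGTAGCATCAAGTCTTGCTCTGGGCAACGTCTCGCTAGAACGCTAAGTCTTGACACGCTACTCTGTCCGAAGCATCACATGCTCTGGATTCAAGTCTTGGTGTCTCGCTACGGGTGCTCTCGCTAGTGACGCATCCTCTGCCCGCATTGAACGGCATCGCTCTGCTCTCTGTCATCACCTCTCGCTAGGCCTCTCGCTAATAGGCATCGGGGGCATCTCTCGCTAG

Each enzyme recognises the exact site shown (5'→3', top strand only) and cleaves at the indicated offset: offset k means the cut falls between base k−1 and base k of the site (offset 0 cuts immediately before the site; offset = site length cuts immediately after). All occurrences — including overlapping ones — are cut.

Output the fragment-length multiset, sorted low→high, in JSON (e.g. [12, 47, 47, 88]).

Site scan:
  ZebI (GCATC, off=1): starts [13, 80, 139, 162, 212, 221] → cuts [14, 81, 140, 163, 213, 222]
  BxoI (TCTCGCTA, off=4): starts [38, 111, 126, 188, 200, 226] → cuts [42, 115, 130, 192, 204, 230]
  AzqIV (CTCTG, off=1): starts [26, 69, 90, 144, 168, 175] → cuts [27, 70, 91, 145, 169, 176]
  YnoX (AAGTCTTG, off=8): starts [3, 18, 53, 100] → cuts [11, 26, 61, 108]

All cut coordinates (distinct, sorted): [11, 14, 26, 27, 42, 61, 70, 81, 91, 108, 115, 130, 140, 145, 163, 169, 176, 192, 204, 213, 222, 230]

Fragment lengths:
  11→14: 3 bp
  14→26: 12 bp
  26→27: 1 bp
  27→42: 15 bp
  42→61: 19 bp
  61→70: 9 bp
  70→81: 11 bp
  81→91: 10 bp
  91→108: 17 bp
  108→115: 7 bp
  115→130: 15 bp
  130→140: 10 bp
  140→145: 5 bp
  145→163: 18 bp
  163→169: 6 bp
  169→176: 7 bp
  176→192: 16 bp
  192→204: 12 bp
  204→213: 9 bp
  213→222: 9 bp
  222→230: 8 bp
  230→11 (wrap): 235-230+11 = 16 bp

[1,3,5,6,7,7,8,9,9,9,10,10,11,12,12,15,15,16,16,17,18,19]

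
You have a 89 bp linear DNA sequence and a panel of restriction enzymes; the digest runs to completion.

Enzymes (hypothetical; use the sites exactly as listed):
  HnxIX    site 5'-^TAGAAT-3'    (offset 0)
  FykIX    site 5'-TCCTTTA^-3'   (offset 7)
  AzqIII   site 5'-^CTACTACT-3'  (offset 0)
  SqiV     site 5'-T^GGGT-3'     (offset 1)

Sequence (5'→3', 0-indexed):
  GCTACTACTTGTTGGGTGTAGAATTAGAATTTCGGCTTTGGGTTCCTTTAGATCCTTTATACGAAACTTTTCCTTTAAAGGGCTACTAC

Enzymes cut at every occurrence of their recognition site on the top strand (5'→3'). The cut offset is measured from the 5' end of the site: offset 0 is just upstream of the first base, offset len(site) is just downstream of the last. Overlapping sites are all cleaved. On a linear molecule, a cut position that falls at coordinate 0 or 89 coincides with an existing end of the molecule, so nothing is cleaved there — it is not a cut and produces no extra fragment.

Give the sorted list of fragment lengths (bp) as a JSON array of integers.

[1,5,6,9,11,12,12,15,18]

Scan for sites:
  HnxIX TAGAAT/0: at [18, 24] ⇒ [18, 24]
  FykIX TCCTTTA/7: at [43, 52, 70] ⇒ [50, 59, 77]
  AzqIII CTACTACT/0: at [1] ⇒ [1]
  SqiV TGGGT/1: at [12, 38] ⇒ [13, 39]

All cut coordinates (distinct, sorted): [1, 13, 18, 24, 39, 50, 59, 77]

Fragments:
  [0,1): 1 bp
  [1,13): 12 bp
  [13,18): 5 bp
  [18,24): 6 bp
  [24,39): 15 bp
  [39,50): 11 bp
  [50,59): 9 bp
  [59,77): 18 bp
  [77,89): 12 bp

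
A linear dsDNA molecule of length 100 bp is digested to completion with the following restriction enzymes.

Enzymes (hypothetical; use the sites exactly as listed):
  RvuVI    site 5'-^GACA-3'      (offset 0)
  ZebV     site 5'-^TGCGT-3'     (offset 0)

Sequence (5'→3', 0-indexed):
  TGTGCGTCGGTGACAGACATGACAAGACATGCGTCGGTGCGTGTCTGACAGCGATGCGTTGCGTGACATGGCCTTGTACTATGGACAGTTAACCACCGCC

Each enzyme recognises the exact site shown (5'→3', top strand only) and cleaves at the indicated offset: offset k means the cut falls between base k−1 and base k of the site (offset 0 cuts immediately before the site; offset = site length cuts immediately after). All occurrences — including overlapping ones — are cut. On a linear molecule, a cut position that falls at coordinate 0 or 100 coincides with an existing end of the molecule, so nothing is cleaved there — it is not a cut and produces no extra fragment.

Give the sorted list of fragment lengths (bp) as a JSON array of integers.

Site scan:
  RvuVI GACA/0: at [11, 15, 20, 25, 46, 64, 83] ⇒ [11, 15, 20, 25, 46, 64, 83]
  ZebV TGCGT/0: at [2, 29, 37, 54, 59] ⇒ [2, 29, 37, 54, 59]

All cut coordinates (distinct, sorted): [2, 11, 15, 20, 25, 29, 37, 46, 54, 59, 64, 83]

Fragment lengths:
  [0,2): 2 bp
  [2,11): 9 bp
  [11,15): 4 bp
  [15,20): 5 bp
  [20,25): 5 bp
  [25,29): 4 bp
  [29,37): 8 bp
  [37,46): 9 bp
  [46,54): 8 bp
  [54,59): 5 bp
  [59,64): 5 bp
  [64,83): 19 bp
  [83,100): 17 bp

[2,4,4,5,5,5,5,8,8,9,9,17,19]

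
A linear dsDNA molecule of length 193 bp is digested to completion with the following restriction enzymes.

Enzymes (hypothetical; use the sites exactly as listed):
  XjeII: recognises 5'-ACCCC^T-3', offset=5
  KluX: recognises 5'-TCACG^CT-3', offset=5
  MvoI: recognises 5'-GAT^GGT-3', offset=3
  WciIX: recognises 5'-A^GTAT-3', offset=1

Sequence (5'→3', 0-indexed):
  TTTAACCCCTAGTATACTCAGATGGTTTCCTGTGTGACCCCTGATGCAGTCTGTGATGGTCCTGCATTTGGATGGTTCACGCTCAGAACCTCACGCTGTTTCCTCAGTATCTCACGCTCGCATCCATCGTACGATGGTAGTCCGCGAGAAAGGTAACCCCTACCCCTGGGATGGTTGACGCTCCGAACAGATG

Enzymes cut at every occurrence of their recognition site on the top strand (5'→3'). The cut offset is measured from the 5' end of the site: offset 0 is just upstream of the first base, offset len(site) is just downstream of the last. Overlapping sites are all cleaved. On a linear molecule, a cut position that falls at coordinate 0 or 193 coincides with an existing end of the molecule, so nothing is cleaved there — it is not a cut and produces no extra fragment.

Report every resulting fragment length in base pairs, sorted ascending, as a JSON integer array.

[2,6,6,8,9,10,11,12,14,16,16,18,19,21,25]

Scan for sites:
  XjeII (ACCCCT, off=5): starts [4, 36, 155, 161] → cuts [9, 41, 160, 166]
  KluX (TCACGCT, off=5): starts [76, 90, 111] → cuts [81, 95, 116]
  MvoI (GATGGT, off=3): starts [20, 54, 70, 132, 169] → cuts [23, 57, 73, 135, 172]
  WciIX (AGTAT, off=1): starts [10, 105] → cuts [11, 106]

Pooled cuts: [9, 11, 23, 41, 57, 73, 81, 95, 106, 116, 135, 160, 166, 172]

Fragment lengths:
  [0,9): 9 bp
  [9,11): 2 bp
  [11,23): 12 bp
  [23,41): 18 bp
  [41,57): 16 bp
  [57,73): 16 bp
  [73,81): 8 bp
  [81,95): 14 bp
  [95,106): 11 bp
  [106,116): 10 bp
  [116,135): 19 bp
  [135,160): 25 bp
  [160,166): 6 bp
  [166,172): 6 bp
  [172,193): 21 bp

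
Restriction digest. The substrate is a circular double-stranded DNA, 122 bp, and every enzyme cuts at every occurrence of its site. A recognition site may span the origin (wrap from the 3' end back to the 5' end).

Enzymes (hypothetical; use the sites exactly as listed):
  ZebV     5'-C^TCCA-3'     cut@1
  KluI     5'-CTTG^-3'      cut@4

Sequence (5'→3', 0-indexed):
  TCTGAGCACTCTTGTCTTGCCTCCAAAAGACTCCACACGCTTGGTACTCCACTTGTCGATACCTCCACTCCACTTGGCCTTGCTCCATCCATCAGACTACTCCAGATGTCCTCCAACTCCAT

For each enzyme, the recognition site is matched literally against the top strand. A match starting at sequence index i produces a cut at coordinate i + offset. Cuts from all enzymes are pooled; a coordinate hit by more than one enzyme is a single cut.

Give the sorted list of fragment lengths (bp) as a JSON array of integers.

Per-enzyme occurrences:
  ZebV CTCCA/1: at [20, 30, 46, 62, 67, 82, 99, 110, 116] ⇒ [21, 31, 47, 63, 68, 83, 100, 111, 117]
  KluI CTTG/4: at [10, 15, 39, 51, 72, 78] ⇒ [14, 19, 43, 55, 76, 82]

All cut coordinates (distinct, sorted): [14, 19, 21, 31, 43, 47, 55, 63, 68, 76, 82, 83, 100, 111, 117]

Fragment lengths:
  14→19: 5 bp
  19→21: 2 bp
  21→31: 10 bp
  31→43: 12 bp
  43→47: 4 bp
  47→55: 8 bp
  55→63: 8 bp
  63→68: 5 bp
  68→76: 8 bp
  76→82: 6 bp
  82→83: 1 bp
  83→100: 17 bp
  100→111: 11 bp
  111→117: 6 bp
  117→14 (wrap): 122-117+14 = 19 bp

[1,2,4,5,5,6,6,8,8,8,10,11,12,17,19]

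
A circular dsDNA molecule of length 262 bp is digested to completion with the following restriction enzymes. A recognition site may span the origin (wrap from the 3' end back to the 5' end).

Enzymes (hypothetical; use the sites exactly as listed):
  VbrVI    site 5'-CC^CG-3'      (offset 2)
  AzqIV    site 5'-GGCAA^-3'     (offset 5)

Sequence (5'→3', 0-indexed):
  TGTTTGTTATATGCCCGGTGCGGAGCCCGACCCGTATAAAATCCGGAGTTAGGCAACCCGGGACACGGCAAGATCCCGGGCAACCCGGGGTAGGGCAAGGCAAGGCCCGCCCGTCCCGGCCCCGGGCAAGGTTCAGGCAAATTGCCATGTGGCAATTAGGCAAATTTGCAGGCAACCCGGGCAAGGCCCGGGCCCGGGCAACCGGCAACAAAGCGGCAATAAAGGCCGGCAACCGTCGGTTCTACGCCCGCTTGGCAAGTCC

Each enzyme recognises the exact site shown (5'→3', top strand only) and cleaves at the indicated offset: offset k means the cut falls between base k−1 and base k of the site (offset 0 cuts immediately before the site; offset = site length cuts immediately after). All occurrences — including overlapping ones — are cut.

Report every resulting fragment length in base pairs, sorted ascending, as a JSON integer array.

Per-enzyme occurrences:
  VbrVI CCCG/2: at [13, 25, 30, 56, 74, 83, 105, 109, 114, 120, 175, 186, 192, 246] ⇒ [15, 27, 32, 58, 76, 85, 107, 111, 116, 122, 177, 188, 194, 248]
  AzqIV GGCAA/5: at [51, 66, 78, 93, 98, 124, 135, 150, 158, 170, 179, 196, 203, 214, 227, 253] ⇒ [56, 71, 83, 98, 103, 129, 140, 155, 163, 175, 184, 201, 208, 219, 232, 258]

Pooled cuts: [15, 27, 32, 56, 58, 71, 76, 83, 85, 98, 103, 107, 111, 116, 122, 129, 140, 155, 163, 175, 177, 184, 188, 194, 201, 208, 219, 232, 248, 258]

Fragments:
  15→27: 12 bp
  27→32: 5 bp
  32→56: 24 bp
  56→58: 2 bp
  58→71: 13 bp
  71→76: 5 bp
  76→83: 7 bp
  83→85: 2 bp
  85→98: 13 bp
  98→103: 5 bp
  103→107: 4 bp
  107→111: 4 bp
  111→116: 5 bp
  116→122: 6 bp
  122→129: 7 bp
  129→140: 11 bp
  140→155: 15 bp
  155→163: 8 bp
  163→175: 12 bp
  175→177: 2 bp
  177→184: 7 bp
  184→188: 4 bp
  188→194: 6 bp
  194→201: 7 bp
  201→208: 7 bp
  208→219: 11 bp
  219→232: 13 bp
  232→248: 16 bp
  248→258: 10 bp
  258→15 (wrap): 262-258+15 = 19 bp

[2,2,2,4,4,4,5,5,5,5,6,6,7,7,7,7,7,8,10,11,11,12,12,13,13,13,15,16,19,24]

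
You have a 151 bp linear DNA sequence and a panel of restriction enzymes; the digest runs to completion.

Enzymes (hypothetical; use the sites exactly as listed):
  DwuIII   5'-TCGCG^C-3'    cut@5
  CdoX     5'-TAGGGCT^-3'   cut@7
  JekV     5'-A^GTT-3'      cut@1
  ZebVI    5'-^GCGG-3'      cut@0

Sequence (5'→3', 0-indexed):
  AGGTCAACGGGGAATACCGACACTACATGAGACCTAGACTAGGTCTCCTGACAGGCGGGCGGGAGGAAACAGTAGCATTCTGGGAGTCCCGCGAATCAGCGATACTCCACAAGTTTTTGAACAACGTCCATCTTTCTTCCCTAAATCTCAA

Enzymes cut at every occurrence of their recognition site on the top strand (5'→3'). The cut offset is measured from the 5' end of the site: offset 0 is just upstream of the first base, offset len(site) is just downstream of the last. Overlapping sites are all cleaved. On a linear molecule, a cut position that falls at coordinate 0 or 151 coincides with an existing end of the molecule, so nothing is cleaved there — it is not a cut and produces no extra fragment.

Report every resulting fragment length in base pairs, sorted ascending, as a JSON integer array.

Site scan:
  DwuIII (TCGCGC, off=5): no sites
  CdoX (TAGGGCT, off=7): no sites
  JekV (AGTT, off=1): starts [111] → cuts [112]
  ZebVI (GCGG, off=0): starts [54, 58] → cuts [54, 58]

Pooled cuts: [54, 58, 112]

Fragment lengths:
  [0,54): 54 bp
  [54,58): 4 bp
  [58,112): 54 bp
  [112,151): 39 bp

[4,39,54,54]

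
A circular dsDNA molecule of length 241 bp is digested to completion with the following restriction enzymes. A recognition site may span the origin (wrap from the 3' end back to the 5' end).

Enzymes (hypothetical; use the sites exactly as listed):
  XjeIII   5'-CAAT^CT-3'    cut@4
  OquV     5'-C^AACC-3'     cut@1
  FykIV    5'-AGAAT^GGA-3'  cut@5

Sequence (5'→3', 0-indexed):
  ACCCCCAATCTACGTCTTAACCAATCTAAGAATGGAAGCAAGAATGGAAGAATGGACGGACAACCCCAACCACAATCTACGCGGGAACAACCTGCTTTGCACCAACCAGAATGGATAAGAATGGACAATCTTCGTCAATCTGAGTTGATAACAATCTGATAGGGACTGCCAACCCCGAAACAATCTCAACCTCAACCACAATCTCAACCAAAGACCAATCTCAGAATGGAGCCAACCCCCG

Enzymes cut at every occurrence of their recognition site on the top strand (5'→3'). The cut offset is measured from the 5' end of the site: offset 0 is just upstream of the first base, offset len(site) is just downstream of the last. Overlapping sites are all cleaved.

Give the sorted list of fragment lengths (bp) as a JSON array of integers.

Scan for sites:
  XjeIII CAATCT/4: at [5, 21, 72, 125, 135, 151, 180, 198, 215] ⇒ [9, 25, 76, 129, 139, 155, 184, 202, 219]
  OquV CAACC/1: at [60, 66, 87, 102, 169, 186, 192, 204, 232] ⇒ [61, 67, 88, 103, 170, 187, 193, 205, 233]
  FykIV AGAATGGA/5: at [28, 40, 48, 107, 117, 222] ⇒ [33, 45, 53, 112, 122, 227]

Pooled cuts: [9, 25, 33, 45, 53, 61, 67, 76, 88, 103, 112, 122, 129, 139, 155, 170, 184, 187, 193, 202, 205, 219, 227, 233]

Fragments:
  9→25: 16 bp
  25→33: 8 bp
  33→45: 12 bp
  45→53: 8 bp
  53→61: 8 bp
  61→67: 6 bp
  67→76: 9 bp
  76→88: 12 bp
  88→103: 15 bp
  103→112: 9 bp
  112→122: 10 bp
  122→129: 7 bp
  129→139: 10 bp
  139→155: 16 bp
  155→170: 15 bp
  170→184: 14 bp
  184→187: 3 bp
  187→193: 6 bp
  193→202: 9 bp
  202→205: 3 bp
  205→219: 14 bp
  219→227: 8 bp
  227→233: 6 bp
  233→9 (wrap): 241-233+9 = 17 bp

[3,3,6,6,6,7,8,8,8,8,9,9,9,10,10,12,12,14,14,15,15,16,16,17]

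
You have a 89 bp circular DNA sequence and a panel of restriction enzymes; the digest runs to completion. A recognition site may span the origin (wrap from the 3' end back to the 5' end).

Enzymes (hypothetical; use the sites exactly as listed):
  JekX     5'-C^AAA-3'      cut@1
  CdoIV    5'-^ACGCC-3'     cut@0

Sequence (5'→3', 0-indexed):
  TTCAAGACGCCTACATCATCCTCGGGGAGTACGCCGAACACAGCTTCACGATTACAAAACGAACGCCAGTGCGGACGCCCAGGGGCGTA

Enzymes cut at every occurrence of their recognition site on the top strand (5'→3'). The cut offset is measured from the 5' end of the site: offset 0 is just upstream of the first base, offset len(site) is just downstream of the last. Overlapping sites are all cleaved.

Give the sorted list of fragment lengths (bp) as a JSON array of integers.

Scan for sites:
  JekX CAAA/1: at [54] ⇒ [55]
  CdoIV ACGCC/0: at [6, 30, 62, 74] ⇒ [6, 30, 62, 74]

All cut coordinates (distinct, sorted): [6, 30, 55, 62, 74]

Fragment lengths:
  6→30: 24 bp
  30→55: 25 bp
  55→62: 7 bp
  62→74: 12 bp
  74→6 (wrap): 89-74+6 = 21 bp

[7,12,21,24,25]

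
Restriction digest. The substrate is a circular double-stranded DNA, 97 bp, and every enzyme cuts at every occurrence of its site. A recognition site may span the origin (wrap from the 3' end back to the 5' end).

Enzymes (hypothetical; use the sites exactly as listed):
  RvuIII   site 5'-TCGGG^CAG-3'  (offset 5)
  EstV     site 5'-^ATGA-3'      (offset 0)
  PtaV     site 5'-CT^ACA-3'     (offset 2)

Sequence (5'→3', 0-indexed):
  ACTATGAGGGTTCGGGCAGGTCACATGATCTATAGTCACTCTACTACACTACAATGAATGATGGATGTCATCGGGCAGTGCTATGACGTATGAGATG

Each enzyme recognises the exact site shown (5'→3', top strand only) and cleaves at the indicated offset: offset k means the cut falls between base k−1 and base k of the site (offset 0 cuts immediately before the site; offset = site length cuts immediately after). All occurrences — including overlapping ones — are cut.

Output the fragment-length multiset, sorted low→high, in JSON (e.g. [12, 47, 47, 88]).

[3,4,5,5,6,7,7,8,13,18,21]

Per-enzyme occurrences:
  RvuIII (TCGGGCAG, off=5): starts [11, 70] → cuts [16, 75]
  EstV (ATGA, off=0): starts [3, 24, 53, 57, 82, 89, 94] → cuts [3, 24, 53, 57, 82, 89, 94]
  PtaV (CTACA, off=2): starts [43, 48] → cuts [45, 50]

Pooled cuts: [3, 16, 24, 45, 50, 53, 57, 75, 82, 89, 94]

Fragment lengths:
  3→16: 13 bp
  16→24: 8 bp
  24→45: 21 bp
  45→50: 5 bp
  50→53: 3 bp
  53→57: 4 bp
  57→75: 18 bp
  75→82: 7 bp
  82→89: 7 bp
  89→94: 5 bp
  94→3 (wrap): 97-94+3 = 6 bp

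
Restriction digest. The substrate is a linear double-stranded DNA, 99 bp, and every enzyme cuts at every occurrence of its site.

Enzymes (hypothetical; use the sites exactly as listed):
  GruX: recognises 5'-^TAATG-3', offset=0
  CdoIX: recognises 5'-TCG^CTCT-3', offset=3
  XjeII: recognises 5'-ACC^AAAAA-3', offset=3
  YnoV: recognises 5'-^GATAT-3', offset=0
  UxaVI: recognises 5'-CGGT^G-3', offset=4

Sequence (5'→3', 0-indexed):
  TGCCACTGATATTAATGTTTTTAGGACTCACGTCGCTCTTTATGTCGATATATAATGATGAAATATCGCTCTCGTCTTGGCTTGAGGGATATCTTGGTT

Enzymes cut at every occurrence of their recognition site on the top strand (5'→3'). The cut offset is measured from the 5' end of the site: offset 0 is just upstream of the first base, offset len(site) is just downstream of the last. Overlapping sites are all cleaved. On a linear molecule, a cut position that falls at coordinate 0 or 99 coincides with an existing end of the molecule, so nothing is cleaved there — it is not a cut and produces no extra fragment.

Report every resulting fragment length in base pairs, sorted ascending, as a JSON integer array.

Scan for sites:
  GruX TAATG/0: at [12, 52] ⇒ [12, 52]
  CdoIX TCGCTCT/3: at [32, 65] ⇒ [35, 68]
  XjeII (ACCAAAAA, off=3): no sites
  YnoV GATAT/0: at [7, 46, 87] ⇒ [7, 46, 87]
  UxaVI (CGGTG, off=4): no sites

All cut coordinates (distinct, sorted): [7, 12, 35, 46, 52, 68, 87]

Fragments:
  [0,7): 7 bp
  [7,12): 5 bp
  [12,35): 23 bp
  [35,46): 11 bp
  [46,52): 6 bp
  [52,68): 16 bp
  [68,87): 19 bp
  [87,99): 12 bp

[5,6,7,11,12,16,19,23]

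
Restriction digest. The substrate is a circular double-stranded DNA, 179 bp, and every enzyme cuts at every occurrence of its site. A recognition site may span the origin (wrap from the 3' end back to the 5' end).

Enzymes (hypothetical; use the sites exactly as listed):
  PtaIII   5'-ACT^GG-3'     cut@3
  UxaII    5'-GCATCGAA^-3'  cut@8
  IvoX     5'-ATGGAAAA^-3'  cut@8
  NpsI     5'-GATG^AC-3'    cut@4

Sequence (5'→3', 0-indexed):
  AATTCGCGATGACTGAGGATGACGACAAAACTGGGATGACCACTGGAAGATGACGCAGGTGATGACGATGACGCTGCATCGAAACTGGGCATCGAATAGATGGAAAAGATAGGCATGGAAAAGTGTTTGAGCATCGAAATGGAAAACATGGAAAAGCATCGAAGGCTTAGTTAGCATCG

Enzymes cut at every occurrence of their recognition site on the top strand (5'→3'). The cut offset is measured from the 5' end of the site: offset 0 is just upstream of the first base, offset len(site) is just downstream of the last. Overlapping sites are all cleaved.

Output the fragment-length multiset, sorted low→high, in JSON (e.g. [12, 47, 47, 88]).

Site scan:
  PtaIII ACTGG/3: at [29, 41, 83] ⇒ [32, 44, 86]
  UxaII GCATCGAA/8: at [75, 88, 130, 155, 173] ⇒ [2, 83, 96, 138, 163]
  IvoX ATGGAAAA/8: at [99, 114, 138, 147] ⇒ [107, 122, 146, 155]
  NpsI GATGAC/4: at [7, 17, 34, 48, 60, 66] ⇒ [11, 21, 38, 52, 64, 70]

All cut coordinates (distinct, sorted): [2, 11, 21, 32, 38, 44, 52, 64, 70, 83, 86, 96, 107, 122, 138, 146, 155, 163]

Fragment lengths:
  2→11: 9 bp
  11→21: 10 bp
  21→32: 11 bp
  32→38: 6 bp
  38→44: 6 bp
  44→52: 8 bp
  52→64: 12 bp
  64→70: 6 bp
  70→83: 13 bp
  83→86: 3 bp
  86→96: 10 bp
  96→107: 11 bp
  107→122: 15 bp
  122→138: 16 bp
  138→146: 8 bp
  146→155: 9 bp
  155→163: 8 bp
  163→2 (wrap): 179-163+2 = 18 bp

[3,6,6,6,8,8,8,9,9,10,10,11,11,12,13,15,16,18]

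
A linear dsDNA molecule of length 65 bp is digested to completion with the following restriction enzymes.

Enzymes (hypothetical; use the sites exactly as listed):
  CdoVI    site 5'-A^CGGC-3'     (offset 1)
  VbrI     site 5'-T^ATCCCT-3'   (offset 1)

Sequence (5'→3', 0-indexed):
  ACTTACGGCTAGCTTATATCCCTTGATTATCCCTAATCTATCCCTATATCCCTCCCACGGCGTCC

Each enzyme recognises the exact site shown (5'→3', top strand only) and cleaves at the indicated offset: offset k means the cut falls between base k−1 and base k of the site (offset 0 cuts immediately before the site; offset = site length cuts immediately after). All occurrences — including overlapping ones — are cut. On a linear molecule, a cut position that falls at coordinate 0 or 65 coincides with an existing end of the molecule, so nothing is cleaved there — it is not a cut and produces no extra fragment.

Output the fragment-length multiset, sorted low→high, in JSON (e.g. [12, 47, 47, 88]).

[5,8,8,10,11,11,12]

Scan for sites:
  CdoVI ACGGC/1: at [4, 56] ⇒ [5, 57]
  VbrI TATCCCT/1: at [16, 27, 38, 46] ⇒ [17, 28, 39, 47]

Pooled cuts: [5, 17, 28, 39, 47, 57]

Fragment lengths:
  [0,5): 5 bp
  [5,17): 12 bp
  [17,28): 11 bp
  [28,39): 11 bp
  [39,47): 8 bp
  [47,57): 10 bp
  [57,65): 8 bp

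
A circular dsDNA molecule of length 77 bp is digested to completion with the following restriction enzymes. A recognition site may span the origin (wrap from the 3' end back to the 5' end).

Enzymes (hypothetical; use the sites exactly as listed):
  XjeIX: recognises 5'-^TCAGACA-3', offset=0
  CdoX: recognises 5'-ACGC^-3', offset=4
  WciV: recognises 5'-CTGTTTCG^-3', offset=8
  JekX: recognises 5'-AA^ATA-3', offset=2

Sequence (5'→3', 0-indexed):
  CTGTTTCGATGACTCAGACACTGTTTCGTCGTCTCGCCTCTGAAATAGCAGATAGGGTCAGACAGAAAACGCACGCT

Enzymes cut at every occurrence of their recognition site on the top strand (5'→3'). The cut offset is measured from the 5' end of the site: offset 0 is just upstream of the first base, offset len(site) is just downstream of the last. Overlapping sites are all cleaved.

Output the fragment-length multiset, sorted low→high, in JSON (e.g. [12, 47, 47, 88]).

Site scan:
  XjeIX TCAGACA/0: at [13, 57] ⇒ [13, 57]
  CdoX ACGC/4: at [68, 72] ⇒ [72, 76]
  WciV CTGTTTCG/8: at [0, 20] ⇒ [8, 28]
  JekX AAATA/2: at [42] ⇒ [44]

All cut coordinates (distinct, sorted): [8, 13, 28, 44, 57, 72, 76]

Fragment lengths:
  8→13: 5 bp
  13→28: 15 bp
  28→44: 16 bp
  44→57: 13 bp
  57→72: 15 bp
  72→76: 4 bp
  76→8 (wrap): 77-76+8 = 9 bp

[4,5,9,13,15,15,16]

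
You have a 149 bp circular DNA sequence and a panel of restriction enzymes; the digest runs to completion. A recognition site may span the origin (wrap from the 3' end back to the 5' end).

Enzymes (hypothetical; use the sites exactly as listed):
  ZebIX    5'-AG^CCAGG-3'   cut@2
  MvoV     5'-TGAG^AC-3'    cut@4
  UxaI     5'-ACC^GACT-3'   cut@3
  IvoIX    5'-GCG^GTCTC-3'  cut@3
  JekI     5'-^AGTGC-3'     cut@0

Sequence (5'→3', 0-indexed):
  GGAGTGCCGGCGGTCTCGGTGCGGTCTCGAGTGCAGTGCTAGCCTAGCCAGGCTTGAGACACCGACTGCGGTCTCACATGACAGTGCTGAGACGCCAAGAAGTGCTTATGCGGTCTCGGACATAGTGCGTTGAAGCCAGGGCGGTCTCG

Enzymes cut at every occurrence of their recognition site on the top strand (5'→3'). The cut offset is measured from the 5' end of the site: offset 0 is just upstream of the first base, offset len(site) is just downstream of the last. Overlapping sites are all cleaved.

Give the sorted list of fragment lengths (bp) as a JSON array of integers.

Scan for sites:
  ZebIX (AGCCAGG, off=2): starts [45, 133] → cuts [47, 135]
  MvoV (TGAGAC, off=4): starts [54, 87] → cuts [58, 91]
  UxaI (ACCGACT, off=3): starts [60] → cuts [63]
  IvoIX (GCGGTCTC, off=3): starts [9, 20, 67, 109, 140] → cuts [12, 23, 70, 112, 143]
  JekI (AGTGC, off=0): starts [2, 29, 34, 82, 100, 123] → cuts [2, 29, 34, 82, 100, 123]

Pooled cuts: [2, 12, 23, 29, 34, 47, 58, 63, 70, 82, 91, 100, 112, 123, 135, 143]

Fragments:
  2→12: 10 bp
  12→23: 11 bp
  23→29: 6 bp
  29→34: 5 bp
  34→47: 13 bp
  47→58: 11 bp
  58→63: 5 bp
  63→70: 7 bp
  70→82: 12 bp
  82→91: 9 bp
  91→100: 9 bp
  100→112: 12 bp
  112→123: 11 bp
  123→135: 12 bp
  135→143: 8 bp
  143→2 (wrap): 149-143+2 = 8 bp

[5,5,6,7,8,8,9,9,10,11,11,11,12,12,12,13]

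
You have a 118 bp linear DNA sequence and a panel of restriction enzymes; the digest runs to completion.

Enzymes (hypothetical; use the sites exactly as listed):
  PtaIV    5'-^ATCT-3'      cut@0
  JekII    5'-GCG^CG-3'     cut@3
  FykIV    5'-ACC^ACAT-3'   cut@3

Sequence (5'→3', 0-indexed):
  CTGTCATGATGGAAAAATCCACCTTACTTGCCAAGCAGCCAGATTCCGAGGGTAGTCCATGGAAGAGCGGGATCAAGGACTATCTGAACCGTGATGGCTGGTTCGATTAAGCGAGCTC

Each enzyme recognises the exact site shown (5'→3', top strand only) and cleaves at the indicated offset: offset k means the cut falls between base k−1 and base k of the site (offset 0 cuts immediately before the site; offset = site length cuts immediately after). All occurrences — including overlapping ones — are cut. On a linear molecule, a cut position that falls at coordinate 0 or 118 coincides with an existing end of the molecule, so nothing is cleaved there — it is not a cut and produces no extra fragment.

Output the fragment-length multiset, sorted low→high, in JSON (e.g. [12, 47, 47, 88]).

[37,81]

Per-enzyme occurrences:
  PtaIV (ATCT, off=0): starts [81] → cuts [81]
  JekII (GCGCG, off=3): no sites
  FykIV (ACCACAT, off=3): no sites

Pooled cuts: [81]

Fragment lengths:
  [0,81): 81 bp
  [81,118): 37 bp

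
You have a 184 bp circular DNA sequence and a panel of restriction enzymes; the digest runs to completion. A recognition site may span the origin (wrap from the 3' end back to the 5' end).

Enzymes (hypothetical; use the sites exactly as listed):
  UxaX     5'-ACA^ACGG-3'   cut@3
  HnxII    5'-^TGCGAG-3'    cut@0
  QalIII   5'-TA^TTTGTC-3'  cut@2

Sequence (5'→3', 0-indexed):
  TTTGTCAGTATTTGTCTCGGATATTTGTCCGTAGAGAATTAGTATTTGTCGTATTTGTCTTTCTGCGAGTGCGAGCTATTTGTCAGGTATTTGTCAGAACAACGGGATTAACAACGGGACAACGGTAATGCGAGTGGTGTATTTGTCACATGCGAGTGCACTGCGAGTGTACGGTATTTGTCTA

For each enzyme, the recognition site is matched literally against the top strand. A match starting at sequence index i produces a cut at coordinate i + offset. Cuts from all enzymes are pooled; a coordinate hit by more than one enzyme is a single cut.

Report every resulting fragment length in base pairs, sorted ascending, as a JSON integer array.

[6,7,8,8,9,9,9,10,10,11,11,12,12,13,13,15,21]

Scan for sites:
  UxaX (ACAACGG, off=3): starts [98, 110, 118] → cuts [101, 113, 121]
  HnxII (TGCGAG, off=0): starts [63, 69, 128, 150, 161] → cuts [63, 69, 128, 150, 161]
  QalIII (TATTTGTC, off=2): starts [8, 21, 42, 51, 76, 87, 139, 174, 182] → cuts [0, 10, 23, 44, 53, 78, 89, 141, 176]

All cut coordinates (distinct, sorted): [0, 10, 23, 44, 53, 63, 69, 78, 89, 101, 113, 121, 128, 141, 150, 161, 176]

Fragments:
  0→10: 10 bp
  10→23: 13 bp
  23→44: 21 bp
  44→53: 9 bp
  53→63: 10 bp
  63→69: 6 bp
  69→78: 9 bp
  78→89: 11 bp
  89→101: 12 bp
  101→113: 12 bp
  113→121: 8 bp
  121→128: 7 bp
  128→141: 13 bp
  141→150: 9 bp
  150→161: 11 bp
  161→176: 15 bp
  176→0 (wrap): 184-176+0 = 8 bp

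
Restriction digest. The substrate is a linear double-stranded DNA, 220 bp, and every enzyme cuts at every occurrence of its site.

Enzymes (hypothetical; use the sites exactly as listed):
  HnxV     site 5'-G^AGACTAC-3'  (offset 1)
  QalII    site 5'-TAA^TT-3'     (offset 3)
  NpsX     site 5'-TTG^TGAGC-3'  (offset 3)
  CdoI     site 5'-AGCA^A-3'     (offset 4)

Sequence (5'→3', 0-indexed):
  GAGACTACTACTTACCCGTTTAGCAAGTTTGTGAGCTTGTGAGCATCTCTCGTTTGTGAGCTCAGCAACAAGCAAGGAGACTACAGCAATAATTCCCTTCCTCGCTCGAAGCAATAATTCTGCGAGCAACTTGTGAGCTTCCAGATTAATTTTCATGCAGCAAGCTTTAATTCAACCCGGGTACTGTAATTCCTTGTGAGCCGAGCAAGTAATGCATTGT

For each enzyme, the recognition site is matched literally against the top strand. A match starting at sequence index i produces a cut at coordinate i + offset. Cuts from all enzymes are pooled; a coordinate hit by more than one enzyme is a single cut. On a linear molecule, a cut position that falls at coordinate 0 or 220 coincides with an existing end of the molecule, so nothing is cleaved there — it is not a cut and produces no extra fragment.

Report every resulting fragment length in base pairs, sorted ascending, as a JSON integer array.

Per-enzyme occurrences:
  HnxV GAGACTAC/1: at [0, 76] ⇒ [1, 77]
  QalII TAATT/3: at [89, 114, 146, 167, 186] ⇒ [92, 117, 149, 170, 189]
  NpsX TTGTGAGC/3: at [28, 36, 53, 130, 193] ⇒ [31, 39, 56, 133, 196]
  CdoI AGCAA/4: at [21, 63, 70, 84, 109, 124, 158, 203] ⇒ [25, 67, 74, 88, 113, 128, 162, 207]

All cut coordinates (distinct, sorted): [1, 25, 31, 39, 56, 67, 74, 77, 88, 92, 113, 117, 128, 133, 149, 162, 170, 189, 196, 207]

Fragment lengths:
  [0,1): 1 bp
  [1,25): 24 bp
  [25,31): 6 bp
  [31,39): 8 bp
  [39,56): 17 bp
  [56,67): 11 bp
  [67,74): 7 bp
  [74,77): 3 bp
  [77,88): 11 bp
  [88,92): 4 bp
  [92,113): 21 bp
  [113,117): 4 bp
  [117,128): 11 bp
  [128,133): 5 bp
  [133,149): 16 bp
  [149,162): 13 bp
  [162,170): 8 bp
  [170,189): 19 bp
  [189,196): 7 bp
  [196,207): 11 bp
  [207,220): 13 bp

[1,3,4,4,5,6,7,7,8,8,11,11,11,11,13,13,16,17,19,21,24]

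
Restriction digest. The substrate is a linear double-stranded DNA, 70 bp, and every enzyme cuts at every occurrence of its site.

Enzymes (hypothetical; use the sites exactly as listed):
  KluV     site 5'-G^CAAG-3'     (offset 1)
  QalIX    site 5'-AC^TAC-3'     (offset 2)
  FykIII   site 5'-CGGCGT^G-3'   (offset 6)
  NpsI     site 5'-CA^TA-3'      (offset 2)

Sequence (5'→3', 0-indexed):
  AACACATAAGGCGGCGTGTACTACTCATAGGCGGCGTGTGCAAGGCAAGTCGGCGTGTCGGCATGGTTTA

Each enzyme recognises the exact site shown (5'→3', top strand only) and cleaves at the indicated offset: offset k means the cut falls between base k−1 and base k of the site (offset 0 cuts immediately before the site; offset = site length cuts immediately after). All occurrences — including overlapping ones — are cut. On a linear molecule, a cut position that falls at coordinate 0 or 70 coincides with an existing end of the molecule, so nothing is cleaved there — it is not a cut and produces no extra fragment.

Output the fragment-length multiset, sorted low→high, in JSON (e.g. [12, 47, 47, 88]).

Site scan:
  KluV (GCAAG, off=1): starts [39, 44] → cuts [40, 45]
  QalIX (ACTAC, off=2): starts [19] → cuts [21]
  FykIII (CGGCGTG, off=6): starts [11, 31, 50] → cuts [17, 37, 56]
  NpsI (CATA, off=2): starts [4, 25] → cuts [6, 27]

All cut coordinates (distinct, sorted): [6, 17, 21, 27, 37, 40, 45, 56]

Fragments:
  [0,6): 6 bp
  [6,17): 11 bp
  [17,21): 4 bp
  [21,27): 6 bp
  [27,37): 10 bp
  [37,40): 3 bp
  [40,45): 5 bp
  [45,56): 11 bp
  [56,70): 14 bp

[3,4,5,6,6,10,11,11,14]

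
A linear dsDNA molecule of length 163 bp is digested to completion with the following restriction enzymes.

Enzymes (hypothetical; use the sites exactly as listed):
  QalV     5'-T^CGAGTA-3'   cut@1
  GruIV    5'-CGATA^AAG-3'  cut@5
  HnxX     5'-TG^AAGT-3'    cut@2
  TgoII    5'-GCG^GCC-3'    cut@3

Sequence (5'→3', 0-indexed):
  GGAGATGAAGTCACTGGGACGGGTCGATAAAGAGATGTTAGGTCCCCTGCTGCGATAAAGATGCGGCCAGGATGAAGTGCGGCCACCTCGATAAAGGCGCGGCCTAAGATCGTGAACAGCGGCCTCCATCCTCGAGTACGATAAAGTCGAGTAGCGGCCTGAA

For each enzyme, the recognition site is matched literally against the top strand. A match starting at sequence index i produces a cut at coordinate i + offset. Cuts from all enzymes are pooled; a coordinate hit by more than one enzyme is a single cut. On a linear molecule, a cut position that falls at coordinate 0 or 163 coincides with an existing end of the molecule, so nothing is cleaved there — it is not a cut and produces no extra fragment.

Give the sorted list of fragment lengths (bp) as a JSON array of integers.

Scan for sites:
  QalV (TCGAGTA, off=1): starts [131, 146] → cuts [132, 147]
  GruIV (CGATAAAG, off=5): starts [24, 52, 88, 138] → cuts [29, 57, 93, 143]
  HnxX (TGAAGT, off=2): starts [5, 72] → cuts [7, 74]
  TgoII (GCGGCC, off=3): starts [62, 78, 98, 118, 153] → cuts [65, 81, 101, 121, 156]

Pooled cuts: [7, 29, 57, 65, 74, 81, 93, 101, 121, 132, 143, 147, 156]

Fragment lengths:
  [0,7): 7 bp
  [7,29): 22 bp
  [29,57): 28 bp
  [57,65): 8 bp
  [65,74): 9 bp
  [74,81): 7 bp
  [81,93): 12 bp
  [93,101): 8 bp
  [101,121): 20 bp
  [121,132): 11 bp
  [132,143): 11 bp
  [143,147): 4 bp
  [147,156): 9 bp
  [156,163): 7 bp

[4,7,7,7,8,8,9,9,11,11,12,20,22,28]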